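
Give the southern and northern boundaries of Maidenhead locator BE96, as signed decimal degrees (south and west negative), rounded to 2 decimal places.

-44.00, -43.00

Field B=1, E=4: +1·20° lon, +4·10° lat → SW at lon -160°, lat -50°.
Square 9, 6: +9·2° lon, +6·1° lat → SW at lon -142°, lat -44°.
Cell spans 2° lon × 1° lat.
south -44.00, north -43.00.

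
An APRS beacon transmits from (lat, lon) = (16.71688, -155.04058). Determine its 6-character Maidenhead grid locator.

Offset from 180°W / 90°S: lon 24.9594°, lat 106.7169°.
Field: 24.9594/20 → 1 → B, 106.7169/10 → 10 → K; chars BK.
Square: 4.9594/2 → 2, 6.7169/1 → 6; chars 26.
Subsquare: 0.9594/0.0833333 → 11 → l, 0.7169/0.0416667 → 17 → r; chars lr.

BK26lr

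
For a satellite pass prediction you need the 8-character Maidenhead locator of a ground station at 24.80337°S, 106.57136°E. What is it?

OG35ge87

Offset from 180°W / 90°S: lon 286.57136°, lat 65.19663°.
Field: lon ⌊286.57136/20⌋ = 14 → O; lat ⌊65.19663/10⌋ = 6 → G.
Square: lon ⌊6.57136/2⌋ = 3; lat ⌊5.19663/1⌋ = 5.
Subsquare: lon ⌊0.57136/0.0833333⌋ = 6 → g; lat ⌊0.19663/0.0416667⌋ = 4 → e.
Extended square: lon ⌊0.07136/0.00833333⌋ = 8; lat ⌊0.02996/0.00416667⌋ = 7.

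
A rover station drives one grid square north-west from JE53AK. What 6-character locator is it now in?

JE43xl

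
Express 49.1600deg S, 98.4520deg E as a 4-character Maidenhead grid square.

NE90

Add 180° to longitude and 90° to latitude: 278.45, 40.84.
Field: lon ⌊278.45/20⌋ = 13 → N; lat ⌊40.84/10⌋ = 4 → E.
Square: lon ⌊18.45/2⌋ = 9; lat ⌊0.84/1⌋ = 0.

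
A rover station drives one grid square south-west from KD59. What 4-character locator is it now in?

Longitude square 5; −1 → 4.
Latitude square 9; −1 → 8.

KD48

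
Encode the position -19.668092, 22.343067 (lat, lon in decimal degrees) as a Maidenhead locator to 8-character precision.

Add 180° to longitude and 90° to latitude: 202.34307, 70.33191.
Field: 202.34307/20 → 10 → K, 70.33191/10 → 7 → H; chars KH.
Square: 2.34307/2 → 1, 0.33191/1 → 0; chars 10.
Subsquare: 0.34307/0.0833333 → 4 → e, 0.33191/0.0416667 → 7 → h; chars eh.
Extended square: 0.00973/0.00833333 → 1, 0.04024/0.00416667 → 9; chars 19.

KH10eh19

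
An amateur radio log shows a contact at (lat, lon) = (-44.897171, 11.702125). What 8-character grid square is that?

Shift to the Maidenhead origin (180°W, 90°S): lon 191.70212, lat 45.10283.
Field: 191.70212/20 → 9 → J, 45.10283/10 → 4 → E; chars JE.
Square: 11.70212/2 → 5, 5.10283/1 → 5; chars 55.
Subsquare: 1.70212/0.0833333 → 20 → u, 0.10283/0.0416667 → 2 → c; chars uc.
Extended square: 0.03546/0.00833333 → 4, 0.01950/0.00416667 → 4; chars 44.

JE55uc44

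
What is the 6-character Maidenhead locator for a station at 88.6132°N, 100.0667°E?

Add 180° to longitude and 90° to latitude: 280.0667, 178.6132.
Field: 280.0667/20 → 14 → O, 178.6132/10 → 17 → R; chars OR.
Square: 0.0667/2 → 0, 8.6132/1 → 8; chars 08.
Subsquare: 0.0667/0.0833333 → 0 → a, 0.6132/0.0416667 → 14 → o; chars ao.

OR08ao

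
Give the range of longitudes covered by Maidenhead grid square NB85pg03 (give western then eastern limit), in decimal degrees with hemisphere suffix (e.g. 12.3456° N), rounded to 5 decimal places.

Field N=13, B=1: +13·20° lon, +1·10° lat → SW at lon 80°, lat -80°.
Square 8, 5: +8·2° lon, +5·1° lat → SW at lon 96°, lat -75°.
Subsquare p=15, g=6: +15·0.0833333° lon, +6·0.0416667° lat → SW at lon 97.25°, lat -74.75°.
Extended square 0, 3: +0·0.00833333° lon, +3·0.00416667° lat → SW at lon 97.25°, lat -74.7375°.
Cell spans 0.00833333° lon × 0.00416667° lat.
west 97.25000° E, east 97.25833° E.

97.25000° E, 97.25833° E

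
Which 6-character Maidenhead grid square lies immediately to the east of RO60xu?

Longitude subsquare x = 23; +1 → 24, wraps to 0 = a, carry into square.
Longitude square 6; +1 → 7.
The latitude characters are unchanged.

RO70au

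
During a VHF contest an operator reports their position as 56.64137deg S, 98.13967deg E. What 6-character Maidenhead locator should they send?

ND93bi

Shift to the Maidenhead origin (180°W, 90°S): lon 278.1397, lat 33.3586.
Field (20°×10°, letters A–R): 278.1397/20 → 13 → N, 33.3586/10 → 3 → D; chars ND.
Square (2°×1°, digits 0–9): 18.1397/2 → 9, 3.3586/1 → 3; chars 93.
Subsquare (5′×2.5′, letters a–x): 0.1397/0.0833333 → 1 → b, 0.3586/0.0416667 → 8 → i; chars bi.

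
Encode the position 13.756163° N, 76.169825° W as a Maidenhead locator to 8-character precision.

FK13vs91

Add 180° to longitude and 90° to latitude: 103.83017, 103.75616.
Field: lon ⌊103.83017/20⌋ = 5 → F; lat ⌊103.75616/10⌋ = 10 → K.
Square: lon ⌊3.83017/2⌋ = 1; lat ⌊3.75616/1⌋ = 3.
Subsquare: lon ⌊1.83017/0.0833333⌋ = 21 → v; lat ⌊0.75616/0.0416667⌋ = 18 → s.
Extended square: lon ⌊0.08017/0.00833333⌋ = 9; lat ⌊0.00616/0.00416667⌋ = 1.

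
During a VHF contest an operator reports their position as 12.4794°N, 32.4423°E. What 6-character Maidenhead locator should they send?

Add 180° to longitude and 90° to latitude: 212.4423, 102.4794.
Field: lon ⌊212.4423/20⌋ = 10 → K; lat ⌊102.4794/10⌋ = 10 → K.
Square: lon ⌊12.4423/2⌋ = 6; lat ⌊2.4794/1⌋ = 2.
Subsquare: lon ⌊0.4423/0.0833333⌋ = 5 → f; lat ⌊0.4794/0.0416667⌋ = 11 → l.

KK62fl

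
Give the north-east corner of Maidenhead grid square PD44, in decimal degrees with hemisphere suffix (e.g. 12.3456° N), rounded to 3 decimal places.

55.000° S, 130.000° E

Field P=15, D=3: +15·20° lon, +3·10° lat → SW at lon 120°, lat -60°.
Square 4, 4: +4·2° lon, +4·1° lat → SW at lon 128°, lat -56°.
Cell spans 2° lon × 1° lat. NE corner is SW corner plus one full cell.
latitude 55.000° S, longitude 130.000° E.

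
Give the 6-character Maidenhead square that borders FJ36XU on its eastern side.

Longitude subsquare x = 23; +1 → 24, wraps to 0 = a, carry into square.
Longitude square 3; +1 → 4.
The latitude characters are unchanged.

FJ46au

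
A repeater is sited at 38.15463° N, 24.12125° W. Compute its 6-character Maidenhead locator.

Add 180° to longitude and 90° to latitude: 155.8787, 128.1546.
Field: lon ⌊155.8787/20⌋ = 7 → H; lat ⌊128.1546/10⌋ = 12 → M.
Square: lon ⌊15.8787/2⌋ = 7; lat ⌊8.1546/1⌋ = 8.
Subsquare: lon ⌊1.8787/0.0833333⌋ = 22 → w; lat ⌊0.1546/0.0416667⌋ = 3 → d.

HM78wd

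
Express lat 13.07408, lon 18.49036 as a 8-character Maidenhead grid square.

Shift to the Maidenhead origin (180°W, 90°S): lon 198.49036, lat 103.07408.
Field: 198.49036/20 → 9 → J, 103.07408/10 → 10 → K; chars JK.
Square: 18.49036/2 → 9, 3.07408/1 → 3; chars 93.
Subsquare: 0.49036/0.0833333 → 5 → f, 0.07408/0.0416667 → 1 → b; chars fb.
Extended square: 0.07369/0.00833333 → 8, 0.03241/0.00416667 → 7; chars 87.

JK93fb87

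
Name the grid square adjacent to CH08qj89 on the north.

CH08qk80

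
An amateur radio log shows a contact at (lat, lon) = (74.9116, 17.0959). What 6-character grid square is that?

JQ84nv

Add 180° to longitude and 90° to latitude: 197.0959, 164.9116.
Field: lon ⌊197.0959/20⌋ = 9 → J; lat ⌊164.9116/10⌋ = 16 → Q.
Square: lon ⌊17.0959/2⌋ = 8; lat ⌊4.9116/1⌋ = 4.
Subsquare: lon ⌊1.0959/0.0833333⌋ = 13 → n; lat ⌊0.9116/0.0416667⌋ = 21 → v.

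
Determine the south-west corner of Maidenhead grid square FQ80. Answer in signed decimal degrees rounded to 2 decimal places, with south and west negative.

Field F=5, Q=16: +5·20° lon, +16·10° lat → SW at lon -80°, lat 70°.
Square 8, 0: +8·2° lon, +0·1° lat → SW at lon -64°, lat 70°.
latitude 70.00, longitude -64.00.

70.00, -64.00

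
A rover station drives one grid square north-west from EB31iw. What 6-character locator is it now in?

Longitude subsquare i = 8; −1 → 7 = h.
Latitude subsquare w = 22; +1 → 23 = x.

EB31hx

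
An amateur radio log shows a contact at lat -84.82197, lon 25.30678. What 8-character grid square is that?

Add 180° to longitude and 90° to latitude: 205.30678, 5.17803.
Field (20°×10°, letters A–R): 205.30678/20 → 10 → K, 5.17803/10 → 0 → A; chars KA.
Square (2°×1°, digits 0–9): 5.30678/2 → 2, 5.17803/1 → 5; chars 25.
Subsquare (5′×2.5′, letters a–x): 1.30678/0.0833333 → 15 → p, 0.17803/0.0416667 → 4 → e; chars pe.
Extended square (30″×15″, digits 0–9): 0.05678/0.00833333 → 6, 0.01136/0.00416667 → 2; chars 62.

KA25pe62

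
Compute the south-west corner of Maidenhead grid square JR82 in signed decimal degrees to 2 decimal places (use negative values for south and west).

82.00, 16.00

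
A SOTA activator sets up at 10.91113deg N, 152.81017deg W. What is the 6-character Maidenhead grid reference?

BK30ov

Shift to the Maidenhead origin (180°W, 90°S): lon 27.1898, lat 100.9111.
Field: lon ⌊27.1898/20⌋ = 1 → B; lat ⌊100.9111/10⌋ = 10 → K.
Square: lon ⌊7.1898/2⌋ = 3; lat ⌊0.9111/1⌋ = 0.
Subsquare: lon ⌊1.1898/0.0833333⌋ = 14 → o; lat ⌊0.9111/0.0416667⌋ = 21 → v.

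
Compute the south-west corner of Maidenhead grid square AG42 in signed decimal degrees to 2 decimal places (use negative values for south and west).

Field A=0, G=6: +0·20° lon, +6·10° lat → SW at lon -180°, lat -30°.
Square 4, 2: +4·2° lon, +2·1° lat → SW at lon -172°, lat -28°.
latitude -28.00, longitude -172.00.

-28.00, -172.00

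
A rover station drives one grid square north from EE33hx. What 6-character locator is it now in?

EE34ha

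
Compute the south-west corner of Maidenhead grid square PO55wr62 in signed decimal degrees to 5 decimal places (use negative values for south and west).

Field P=15, O=14: +15·20° lon, +14·10° lat → SW at lon 120°, lat 50°.
Square 5, 5: +5·2° lon, +5·1° lat → SW at lon 130°, lat 55°.
Subsquare w=22, r=17: +22·0.0833333° lon, +17·0.0416667° lat → SW at lon 131.833°, lat 55.7083°.
Extended square 6, 2: +6·0.00833333° lon, +2·0.00416667° lat → SW at lon 131.883°, lat 55.7167°.
latitude 55.71667, longitude 131.88333.

55.71667, 131.88333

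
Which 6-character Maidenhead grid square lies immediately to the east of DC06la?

Longitude subsquare l = 11; +1 → 12 = m.
The latitude characters are unchanged.

DC06ma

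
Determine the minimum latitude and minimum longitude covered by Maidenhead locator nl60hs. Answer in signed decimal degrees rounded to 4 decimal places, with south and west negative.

20.7500, 92.5833

Field N=13, L=11: +13·20° lon, +11·10° lat → SW at lon 80°, lat 20°.
Square 6, 0: +6·2° lon, +0·1° lat → SW at lon 92°, lat 20°.
Subsquare h=7, s=18: +7·0.0833333° lon, +18·0.0416667° lat → SW at lon 92.5833°, lat 20.75°.
latitude 20.7500, longitude 92.5833.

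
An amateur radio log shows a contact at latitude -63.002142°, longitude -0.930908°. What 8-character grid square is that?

IC96mx89

Shift to the Maidenhead origin (180°W, 90°S): lon 179.06909, lat 26.99786.
Field: lon ⌊179.06909/20⌋ = 8 → I; lat ⌊26.99786/10⌋ = 2 → C.
Square: lon ⌊19.06909/2⌋ = 9; lat ⌊6.99786/1⌋ = 6.
Subsquare: lon ⌊1.06909/0.0833333⌋ = 12 → m; lat ⌊0.99786/0.0416667⌋ = 23 → x.
Extended square: lon ⌊0.06909/0.00833333⌋ = 8; lat ⌊0.03952/0.00416667⌋ = 9.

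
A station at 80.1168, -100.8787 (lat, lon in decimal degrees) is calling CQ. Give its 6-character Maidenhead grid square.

DR90nc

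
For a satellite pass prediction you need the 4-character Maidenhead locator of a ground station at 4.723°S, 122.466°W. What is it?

Add 180° to longitude and 90° to latitude: 57.53, 85.28.
Field: lon ⌊57.53/20⌋ = 2 → C; lat ⌊85.28/10⌋ = 8 → I.
Square: lon ⌊17.53/2⌋ = 8; lat ⌊5.28/1⌋ = 5.

CI85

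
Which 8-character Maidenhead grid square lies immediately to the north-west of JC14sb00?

Longitude extended square 0; −1 → -1, wraps to 9, carry into subsquare.
Longitude subsquare s = 18; −1 → 17 = r.
Latitude extended square 0; +1 → 1.

JC14rb91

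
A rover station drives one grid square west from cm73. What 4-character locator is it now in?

CM63

Longitude square 7; −1 → 6.
The latitude characters are unchanged.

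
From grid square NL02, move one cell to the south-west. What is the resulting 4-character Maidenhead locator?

Longitude square 0; −1 → -1, wraps to 9, carry into field.
Longitude field N = 13; −1 → 12 = M.
Latitude square 2; −1 → 1.

ML91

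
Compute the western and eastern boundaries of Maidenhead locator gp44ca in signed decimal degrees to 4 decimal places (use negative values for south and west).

-51.8333, -51.7500

Field G=6, P=15: +6·20° lon, +15·10° lat → SW at lon -60°, lat 60°.
Square 4, 4: +4·2° lon, +4·1° lat → SW at lon -52°, lat 64°.
Subsquare c=2, a=0: +2·0.0833333° lon, +0·0.0416667° lat → SW at lon -51.8333°, lat 64°.
Cell spans 0.0833333° lon × 0.0416667° lat.
west -51.8333, east -51.7500.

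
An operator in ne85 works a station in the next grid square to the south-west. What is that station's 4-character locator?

Longitude square 8; −1 → 7.
Latitude square 5; −1 → 4.

NE74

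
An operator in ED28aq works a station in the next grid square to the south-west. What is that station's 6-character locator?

ED18xp

Longitude subsquare a = 0; −1 → -1, wraps to 23 = x, carry into square.
Longitude square 2; −1 → 1.
Latitude subsquare q = 16; −1 → 15 = p.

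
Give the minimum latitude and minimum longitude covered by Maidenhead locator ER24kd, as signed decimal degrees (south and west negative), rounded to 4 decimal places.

Field E=4, R=17: +4·20° lon, +17·10° lat → SW at lon -100°, lat 80°.
Square 2, 4: +2·2° lon, +4·1° lat → SW at lon -96°, lat 84°.
Subsquare k=10, d=3: +10·0.0833333° lon, +3·0.0416667° lat → SW at lon -95.1667°, lat 84.125°.
latitude 84.1250, longitude -95.1667.

84.1250, -95.1667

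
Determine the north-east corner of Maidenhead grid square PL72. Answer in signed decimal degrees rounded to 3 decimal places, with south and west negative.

23.000, 136.000

Field P=15, L=11: +15·20° lon, +11·10° lat → SW at lon 120°, lat 20°.
Square 7, 2: +7·2° lon, +2·1° lat → SW at lon 134°, lat 22°.
Cell spans 2° lon × 1° lat. NE corner is SW corner plus one full cell.
latitude 23.000, longitude 136.000.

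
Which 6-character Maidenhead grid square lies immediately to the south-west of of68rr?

Longitude subsquare r = 17; −1 → 16 = q.
Latitude subsquare r = 17; −1 → 16 = q.

OF68qq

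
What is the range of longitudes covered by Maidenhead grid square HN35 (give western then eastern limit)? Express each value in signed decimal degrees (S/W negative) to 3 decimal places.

Field H=7, N=13: +7·20° lon, +13·10° lat → SW at lon -40°, lat 40°.
Square 3, 5: +3·2° lon, +5·1° lat → SW at lon -34°, lat 45°.
Cell spans 2° lon × 1° lat.
west -34.000, east -32.000.

-34.000, -32.000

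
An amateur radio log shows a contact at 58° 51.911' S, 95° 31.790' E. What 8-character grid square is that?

Offset from 180°W / 90°S: lon 275.52983°, lat 31.13482°.
Field (20°×10°, letters A–R): lon ⌊275.52983/20⌋ = 13 → N; lat ⌊31.13482/10⌋ = 3 → D.
Square (2°×1°, digits 0–9): lon ⌊15.52983/2⌋ = 7; lat ⌊1.13482/1⌋ = 1.
Subsquare (5′×2.5′, letters a–x): lon ⌊1.52983/0.0833333⌋ = 18 → s; lat ⌊0.13482/0.0416667⌋ = 3 → d.
Extended square (30″×15″, digits 0–9): lon ⌊0.02983/0.00833333⌋ = 3; lat ⌊0.00982/0.00416667⌋ = 2.

ND71sd32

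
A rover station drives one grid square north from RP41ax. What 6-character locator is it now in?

Latitude subsquare x = 23; +1 → 24, wraps to 0 = a, carry into square.
Latitude square 1; +1 → 2.
The longitude characters are unchanged.

RP42aa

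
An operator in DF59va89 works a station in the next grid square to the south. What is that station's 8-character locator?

DF59va88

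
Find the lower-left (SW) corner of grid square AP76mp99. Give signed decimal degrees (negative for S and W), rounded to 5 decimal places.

Field A=0, P=15: +0·20° lon, +15·10° lat → SW at lon -180°, lat 60°.
Square 7, 6: +7·2° lon, +6·1° lat → SW at lon -166°, lat 66°.
Subsquare m=12, p=15: +12·0.0833333° lon, +15·0.0416667° lat → SW at lon -165°, lat 66.625°.
Extended square 9, 9: +9·0.00833333° lon, +9·0.00416667° lat → SW at lon -164.925°, lat 66.6625°.
latitude 66.66250, longitude -164.92500.

66.66250, -164.92500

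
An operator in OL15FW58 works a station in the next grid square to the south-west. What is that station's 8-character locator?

Longitude extended square 5; −1 → 4.
Latitude extended square 8; −1 → 7.

OL15fw47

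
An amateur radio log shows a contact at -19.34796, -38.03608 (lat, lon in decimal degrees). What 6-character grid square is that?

HH00xp

Offset from 180°W / 90°S: lon 141.9639°, lat 70.6520°.
Field: lon ⌊141.9639/20⌋ = 7 → H; lat ⌊70.6520/10⌋ = 7 → H.
Square: lon ⌊1.9639/2⌋ = 0; lat ⌊0.6520/1⌋ = 0.
Subsquare: lon ⌊1.9639/0.0833333⌋ = 23 → x; lat ⌊0.6520/0.0416667⌋ = 15 → p.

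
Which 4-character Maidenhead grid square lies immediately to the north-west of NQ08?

Longitude square 0; −1 → -1, wraps to 9, carry into field.
Longitude field N = 13; −1 → 12 = M.
Latitude square 8; +1 → 9.

MQ99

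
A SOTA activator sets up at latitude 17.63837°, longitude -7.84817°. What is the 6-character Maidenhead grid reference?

IK67bp

Offset from 180°W / 90°S: lon 172.1518°, lat 107.6384°.
Field: 172.1518/20 → 8 → I, 107.6384/10 → 10 → K; chars IK.
Square: 12.1518/2 → 6, 7.6384/1 → 7; chars 67.
Subsquare: 0.1518/0.0833333 → 1 → b, 0.6384/0.0416667 → 15 → p; chars bp.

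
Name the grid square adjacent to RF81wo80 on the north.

RF81wo81

Latitude extended square 0; +1 → 1.
The longitude characters are unchanged.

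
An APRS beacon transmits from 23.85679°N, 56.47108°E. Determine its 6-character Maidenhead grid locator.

LL83fu

Add 180° to longitude and 90° to latitude: 236.4711, 113.8568.
Field: lon ⌊236.4711/20⌋ = 11 → L; lat ⌊113.8568/10⌋ = 11 → L.
Square: lon ⌊16.4711/2⌋ = 8; lat ⌊3.8568/1⌋ = 3.
Subsquare: lon ⌊0.4711/0.0833333⌋ = 5 → f; lat ⌊0.8568/0.0416667⌋ = 20 → u.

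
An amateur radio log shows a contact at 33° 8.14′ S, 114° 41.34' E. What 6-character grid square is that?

Offset from 180°W / 90°S: lon 294.6890°, lat 56.8643°.
Field: lon ⌊294.6890/20⌋ = 14 → O; lat ⌊56.8643/10⌋ = 5 → F.
Square: lon ⌊14.6890/2⌋ = 7; lat ⌊6.8643/1⌋ = 6.
Subsquare: lon ⌊0.6890/0.0833333⌋ = 8 → i; lat ⌊0.8643/0.0416667⌋ = 20 → u.

OF76iu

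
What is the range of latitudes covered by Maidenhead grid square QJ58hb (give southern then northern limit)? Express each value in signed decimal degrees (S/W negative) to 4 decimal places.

8.0417, 8.0833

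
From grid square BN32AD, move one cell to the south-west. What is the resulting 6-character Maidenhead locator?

BN22xc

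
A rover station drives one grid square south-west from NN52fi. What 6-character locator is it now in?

NN52eh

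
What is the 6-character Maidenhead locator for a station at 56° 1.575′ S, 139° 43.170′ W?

CD03dx

Shift to the Maidenhead origin (180°W, 90°S): lon 40.2805, lat 33.9738.
Field (20°×10°, letters A–R): 40.2805/20 → 2 → C, 33.9738/10 → 3 → D; chars CD.
Square (2°×1°, digits 0–9): 0.2805/2 → 0, 3.9738/1 → 3; chars 03.
Subsquare (5′×2.5′, letters a–x): 0.2805/0.0833333 → 3 → d, 0.9738/0.0416667 → 23 → x; chars dx.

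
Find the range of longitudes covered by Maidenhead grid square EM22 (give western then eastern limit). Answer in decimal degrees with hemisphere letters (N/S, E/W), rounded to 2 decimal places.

96.00° W, 94.00° W

Field E=4, M=12: +4·20° lon, +12·10° lat → SW at lon -100°, lat 30°.
Square 2, 2: +2·2° lon, +2·1° lat → SW at lon -96°, lat 32°.
Cell spans 2° lon × 1° lat.
west 96.00° W, east 94.00° W.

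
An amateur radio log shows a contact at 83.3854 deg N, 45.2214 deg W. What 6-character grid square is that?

GR73jj

Shift to the Maidenhead origin (180°W, 90°S): lon 134.7786, lat 173.3854.
Field (20°×10°, letters A–R): 134.7786/20 → 6 → G, 173.3854/10 → 17 → R; chars GR.
Square (2°×1°, digits 0–9): 14.7786/2 → 7, 3.3854/1 → 3; chars 73.
Subsquare (5′×2.5′, letters a–x): 0.7786/0.0833333 → 9 → j, 0.3854/0.0416667 → 9 → j; chars jj.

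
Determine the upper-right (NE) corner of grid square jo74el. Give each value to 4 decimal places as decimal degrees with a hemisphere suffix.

Field J=9, O=14: +9·20° lon, +14·10° lat → SW at lon 0°, lat 50°.
Square 7, 4: +7·2° lon, +4·1° lat → SW at lon 14°, lat 54°.
Subsquare e=4, l=11: +4·0.0833333° lon, +11·0.0416667° lat → SW at lon 14.3333°, lat 54.4583°.
Cell spans 0.0833333° lon × 0.0416667° lat. NE corner is SW corner plus one full cell.
latitude 54.5000° N, longitude 14.4167° E.

54.5000° N, 14.4167° E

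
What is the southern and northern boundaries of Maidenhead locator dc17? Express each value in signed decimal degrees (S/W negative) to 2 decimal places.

-63.00, -62.00

Field D=3, C=2: +3·20° lon, +2·10° lat → SW at lon -120°, lat -70°.
Square 1, 7: +1·2° lon, +7·1° lat → SW at lon -118°, lat -63°.
Cell spans 2° lon × 1° lat.
south -63.00, north -62.00.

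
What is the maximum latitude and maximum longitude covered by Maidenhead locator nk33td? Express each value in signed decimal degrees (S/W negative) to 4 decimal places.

Field N=13, K=10: +13·20° lon, +10·10° lat → SW at lon 80°, lat 10°.
Square 3, 3: +3·2° lon, +3·1° lat → SW at lon 86°, lat 13°.
Subsquare t=19, d=3: +19·0.0833333° lon, +3·0.0416667° lat → SW at lon 87.5833°, lat 13.125°.
Cell spans 0.0833333° lon × 0.0416667° lat. NE corner is SW corner plus one full cell.
latitude 13.1667, longitude 87.6667.

13.1667, 87.6667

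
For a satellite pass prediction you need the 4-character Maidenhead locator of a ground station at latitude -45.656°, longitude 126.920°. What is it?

Add 180° to longitude and 90° to latitude: 306.92, 44.34.
Field (20°×10°, letters A–R): 306.92/20 → 15 → P, 44.34/10 → 4 → E; chars PE.
Square (2°×1°, digits 0–9): 6.92/2 → 3, 4.34/1 → 4; chars 34.

PE34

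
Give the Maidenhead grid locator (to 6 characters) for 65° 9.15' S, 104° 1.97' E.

Offset from 180°W / 90°S: lon 284.0328°, lat 24.8475°.
Field: lon ⌊284.0328/20⌋ = 14 → O; lat ⌊24.8475/10⌋ = 2 → C.
Square: lon ⌊4.0328/2⌋ = 2; lat ⌊4.8475/1⌋ = 4.
Subsquare: lon ⌊0.0328/0.0833333⌋ = 0 → a; lat ⌊0.8475/0.0416667⌋ = 20 → u.

OC24au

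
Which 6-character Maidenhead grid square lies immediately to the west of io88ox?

IO88nx

Longitude subsquare o = 14; −1 → 13 = n.
The latitude characters are unchanged.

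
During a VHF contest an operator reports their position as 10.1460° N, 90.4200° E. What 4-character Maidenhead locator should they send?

NK50

Add 180° to longitude and 90° to latitude: 270.42, 100.15.
Field: lon ⌊270.42/20⌋ = 13 → N; lat ⌊100.15/10⌋ = 10 → K.
Square: lon ⌊10.42/2⌋ = 5; lat ⌊0.15/1⌋ = 0.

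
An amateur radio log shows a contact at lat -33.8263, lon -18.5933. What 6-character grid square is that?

Add 180° to longitude and 90° to latitude: 161.4067, 56.1737.
Field: lon ⌊161.4067/20⌋ = 8 → I; lat ⌊56.1737/10⌋ = 5 → F.
Square: lon ⌊1.4067/2⌋ = 0; lat ⌊6.1737/1⌋ = 6.
Subsquare: lon ⌊1.4067/0.0833333⌋ = 16 → q; lat ⌊0.1737/0.0416667⌋ = 4 → e.

IF06qe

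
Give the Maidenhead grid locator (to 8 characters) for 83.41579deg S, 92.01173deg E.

NA66ao10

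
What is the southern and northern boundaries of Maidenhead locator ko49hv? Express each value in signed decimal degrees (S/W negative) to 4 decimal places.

Field K=10, O=14: +10·20° lon, +14·10° lat → SW at lon 20°, lat 50°.
Square 4, 9: +4·2° lon, +9·1° lat → SW at lon 28°, lat 59°.
Subsquare h=7, v=21: +7·0.0833333° lon, +21·0.0416667° lat → SW at lon 28.5833°, lat 59.875°.
Cell spans 0.0833333° lon × 0.0416667° lat.
south 59.8750, north 59.9167.

59.8750, 59.9167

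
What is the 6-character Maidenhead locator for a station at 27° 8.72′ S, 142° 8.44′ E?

QG12bu

Offset from 180°W / 90°S: lon 322.1407°, lat 62.8547°.
Field: 322.1407/20 → 16 → Q, 62.8547/10 → 6 → G; chars QG.
Square: 2.1407/2 → 1, 2.8547/1 → 2; chars 12.
Subsquare: 0.1407/0.0833333 → 1 → b, 0.8547/0.0416667 → 20 → u; chars bu.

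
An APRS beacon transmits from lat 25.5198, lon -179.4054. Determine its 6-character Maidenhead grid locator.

AL05hm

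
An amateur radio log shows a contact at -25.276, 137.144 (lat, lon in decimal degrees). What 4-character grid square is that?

PG84

Shift to the Maidenhead origin (180°W, 90°S): lon 317.14, lat 64.72.
Field (20°×10°, letters A–R): lon ⌊317.14/20⌋ = 15 → P; lat ⌊64.72/10⌋ = 6 → G.
Square (2°×1°, digits 0–9): lon ⌊17.14/2⌋ = 8; lat ⌊4.72/1⌋ = 4.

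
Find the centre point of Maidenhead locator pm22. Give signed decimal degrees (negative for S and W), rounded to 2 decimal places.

Field P=15, M=12: +15·20° lon, +12·10° lat → SW at lon 120°, lat 30°.
Square 2, 2: +2·2° lon, +2·1° lat → SW at lon 124°, lat 32°.
Cell spans 2° lon × 1° lat. Centre is SW corner plus half of each.
latitude 32.50, longitude 125.00.

32.50, 125.00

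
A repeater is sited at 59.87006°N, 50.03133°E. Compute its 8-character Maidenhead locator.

Shift to the Maidenhead origin (180°W, 90°S): lon 230.03133, lat 149.87006.
Field: 230.03133/20 → 11 → L, 149.87006/10 → 14 → O; chars LO.
Square: 10.03133/2 → 5, 9.87006/1 → 9; chars 59.
Subsquare: 0.03133/0.0833333 → 0 → a, 0.87006/0.0416667 → 20 → u; chars au.
Extended square: 0.03133/0.00833333 → 3, 0.03673/0.00416667 → 8; chars 38.

LO59au38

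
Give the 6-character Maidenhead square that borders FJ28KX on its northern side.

FJ29ka

Latitude subsquare x = 23; +1 → 24, wraps to 0 = a, carry into square.
Latitude square 8; +1 → 9.
The longitude characters are unchanged.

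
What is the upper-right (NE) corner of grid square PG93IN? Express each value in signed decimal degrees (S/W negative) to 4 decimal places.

-26.4167, 138.7500

Field P=15, G=6: +15·20° lon, +6·10° lat → SW at lon 120°, lat -30°.
Square 9, 3: +9·2° lon, +3·1° lat → SW at lon 138°, lat -27°.
Subsquare i=8, n=13: +8·0.0833333° lon, +13·0.0416667° lat → SW at lon 138.667°, lat -26.4583°.
Cell spans 0.0833333° lon × 0.0416667° lat. NE corner is SW corner plus one full cell.
latitude -26.4167, longitude 138.7500.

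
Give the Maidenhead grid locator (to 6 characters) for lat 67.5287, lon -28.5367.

Shift to the Maidenhead origin (180°W, 90°S): lon 151.4633, lat 157.5287.
Field (20°×10°, letters A–R): lon ⌊151.4633/20⌋ = 7 → H; lat ⌊157.5287/10⌋ = 15 → P.
Square (2°×1°, digits 0–9): lon ⌊11.4633/2⌋ = 5; lat ⌊7.5287/1⌋ = 7.
Subsquare (5′×2.5′, letters a–x): lon ⌊1.4633/0.0833333⌋ = 17 → r; lat ⌊0.5287/0.0416667⌋ = 12 → m.

HP57rm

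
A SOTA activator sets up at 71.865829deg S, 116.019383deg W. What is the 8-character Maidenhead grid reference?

Add 180° to longitude and 90° to latitude: 63.98062, 18.13417.
Field: 63.98062/20 → 3 → D, 18.13417/10 → 1 → B; chars DB.
Square: 3.98062/2 → 1, 8.13417/1 → 8; chars 18.
Subsquare: 1.98062/0.0833333 → 23 → x, 0.13417/0.0416667 → 3 → d; chars xd.
Extended square: 0.06395/0.00833333 → 7, 0.00917/0.00416667 → 2; chars 72.

DB18xd72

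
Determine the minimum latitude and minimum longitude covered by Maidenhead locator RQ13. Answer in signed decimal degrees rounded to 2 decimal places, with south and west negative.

73.00, 162.00

Field R=17, Q=16: +17·20° lon, +16·10° lat → SW at lon 160°, lat 70°.
Square 1, 3: +1·2° lon, +3·1° lat → SW at lon 162°, lat 73°.
latitude 73.00, longitude 162.00.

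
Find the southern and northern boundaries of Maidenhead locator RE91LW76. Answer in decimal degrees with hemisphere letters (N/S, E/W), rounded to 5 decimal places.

48.05833° S, 48.05417° S

Field R=17, E=4: +17·20° lon, +4·10° lat → SW at lon 160°, lat -50°.
Square 9, 1: +9·2° lon, +1·1° lat → SW at lon 178°, lat -49°.
Subsquare l=11, w=22: +11·0.0833333° lon, +22·0.0416667° lat → SW at lon 178.917°, lat -48.0833°.
Extended square 7, 6: +7·0.00833333° lon, +6·0.00416667° lat → SW at lon 178.975°, lat -48.0583°.
Cell spans 0.00833333° lon × 0.00416667° lat.
south 48.05833° S, north 48.05417° S.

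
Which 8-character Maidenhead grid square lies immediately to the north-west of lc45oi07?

Longitude extended square 0; −1 → -1, wraps to 9, carry into subsquare.
Longitude subsquare o = 14; −1 → 13 = n.
Latitude extended square 7; +1 → 8.

LC45ni98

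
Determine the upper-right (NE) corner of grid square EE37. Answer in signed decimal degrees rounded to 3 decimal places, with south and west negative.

-42.000, -92.000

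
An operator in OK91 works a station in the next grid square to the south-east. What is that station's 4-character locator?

Longitude square 9; +1 → 10, wraps to 0, carry into field.
Longitude field O = 14; +1 → 15 = P.
Latitude square 1; −1 → 0.

PK00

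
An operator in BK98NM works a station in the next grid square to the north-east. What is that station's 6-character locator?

BK98on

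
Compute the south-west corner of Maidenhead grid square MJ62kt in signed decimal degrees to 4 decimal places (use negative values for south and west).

Field M=12, J=9: +12·20° lon, +9·10° lat → SW at lon 60°, lat 0°.
Square 6, 2: +6·2° lon, +2·1° lat → SW at lon 72°, lat 2°.
Subsquare k=10, t=19: +10·0.0833333° lon, +19·0.0416667° lat → SW at lon 72.8333°, lat 2.79167°.
latitude 2.7917, longitude 72.8333.

2.7917, 72.8333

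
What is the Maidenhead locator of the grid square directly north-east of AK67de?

AK67ef

Longitude subsquare d = 3; +1 → 4 = e.
Latitude subsquare e = 4; +1 → 5 = f.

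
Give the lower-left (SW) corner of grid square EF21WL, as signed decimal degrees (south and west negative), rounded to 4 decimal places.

-38.5417, -94.1667

Field E=4, F=5: +4·20° lon, +5·10° lat → SW at lon -100°, lat -40°.
Square 2, 1: +2·2° lon, +1·1° lat → SW at lon -96°, lat -39°.
Subsquare w=22, l=11: +22·0.0833333° lon, +11·0.0416667° lat → SW at lon -94.1667°, lat -38.5417°.
latitude -38.5417, longitude -94.1667.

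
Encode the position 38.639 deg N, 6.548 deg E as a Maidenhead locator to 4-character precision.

JM38

Offset from 180°W / 90°S: lon 186.55°, lat 128.64°.
Field (20°×10°, letters A–R): lon ⌊186.55/20⌋ = 9 → J; lat ⌊128.64/10⌋ = 12 → M.
Square (2°×1°, digits 0–9): lon ⌊6.55/2⌋ = 3; lat ⌊8.64/1⌋ = 8.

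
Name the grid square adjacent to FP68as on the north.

FP68at

Latitude subsquare s = 18; +1 → 19 = t.
The longitude characters are unchanged.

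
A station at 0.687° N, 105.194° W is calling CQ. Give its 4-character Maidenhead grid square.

DJ70

Offset from 180°W / 90°S: lon 74.81°, lat 90.69°.
Field: 74.81/20 → 3 → D, 90.69/10 → 9 → J; chars DJ.
Square: 14.81/2 → 7, 0.69/1 → 0; chars 70.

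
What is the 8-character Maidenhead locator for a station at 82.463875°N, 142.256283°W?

Offset from 180°W / 90°S: lon 37.74372°, lat 172.46388°.
Field: lon ⌊37.74372/20⌋ = 1 → B; lat ⌊172.46388/10⌋ = 17 → R.
Square: lon ⌊17.74372/2⌋ = 8; lat ⌊2.46388/1⌋ = 2.
Subsquare: lon ⌊1.74372/0.0833333⌋ = 20 → u; lat ⌊0.46388/0.0416667⌋ = 11 → l.
Extended square: lon ⌊0.07705/0.00833333⌋ = 9; lat ⌊0.00554/0.00416667⌋ = 1.

BR82ul91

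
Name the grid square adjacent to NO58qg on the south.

Latitude subsquare g = 6; −1 → 5 = f.
The longitude characters are unchanged.

NO58qf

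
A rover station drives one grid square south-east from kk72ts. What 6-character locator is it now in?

Longitude subsquare t = 19; +1 → 20 = u.
Latitude subsquare s = 18; −1 → 17 = r.

KK72ur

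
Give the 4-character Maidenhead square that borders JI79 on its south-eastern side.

JI88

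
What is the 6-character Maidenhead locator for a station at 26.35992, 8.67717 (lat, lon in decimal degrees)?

JL46ii

Offset from 180°W / 90°S: lon 188.6772°, lat 116.3599°.
Field: lon ⌊188.6772/20⌋ = 9 → J; lat ⌊116.3599/10⌋ = 11 → L.
Square: lon ⌊8.6772/2⌋ = 4; lat ⌊6.3599/1⌋ = 6.
Subsquare: lon ⌊0.6772/0.0833333⌋ = 8 → i; lat ⌊0.3599/0.0416667⌋ = 8 → i.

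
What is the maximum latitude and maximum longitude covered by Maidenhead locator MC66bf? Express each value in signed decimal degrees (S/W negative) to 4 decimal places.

-63.7500, 72.1667

Field M=12, C=2: +12·20° lon, +2·10° lat → SW at lon 60°, lat -70°.
Square 6, 6: +6·2° lon, +6·1° lat → SW at lon 72°, lat -64°.
Subsquare b=1, f=5: +1·0.0833333° lon, +5·0.0416667° lat → SW at lon 72.0833°, lat -63.7917°.
Cell spans 0.0833333° lon × 0.0416667° lat. NE corner is SW corner plus one full cell.
latitude -63.7500, longitude 72.1667.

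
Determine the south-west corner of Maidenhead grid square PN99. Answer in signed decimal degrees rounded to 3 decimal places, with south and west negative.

Field P=15, N=13: +15·20° lon, +13·10° lat → SW at lon 120°, lat 40°.
Square 9, 9: +9·2° lon, +9·1° lat → SW at lon 138°, lat 49°.
latitude 49.000, longitude 138.000.

49.000, 138.000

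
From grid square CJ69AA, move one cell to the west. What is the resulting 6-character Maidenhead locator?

Longitude subsquare a = 0; −1 → -1, wraps to 23 = x, carry into square.
Longitude square 6; −1 → 5.
The latitude characters are unchanged.

CJ59xa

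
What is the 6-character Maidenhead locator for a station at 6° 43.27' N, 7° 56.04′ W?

Add 180° to longitude and 90° to latitude: 172.0660, 96.7212.
Field: 172.0660/20 → 8 → I, 96.7212/10 → 9 → J; chars IJ.
Square: 12.0660/2 → 6, 6.7212/1 → 6; chars 66.
Subsquare: 0.0660/0.0833333 → 0 → a, 0.7212/0.0416667 → 17 → r; chars ar.

IJ66ar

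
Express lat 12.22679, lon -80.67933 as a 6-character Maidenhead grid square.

Shift to the Maidenhead origin (180°W, 90°S): lon 99.3207, lat 102.2268.
Field: lon ⌊99.3207/20⌋ = 4 → E; lat ⌊102.2268/10⌋ = 10 → K.
Square: lon ⌊19.3207/2⌋ = 9; lat ⌊2.2268/1⌋ = 2.
Subsquare: lon ⌊1.3207/0.0833333⌋ = 15 → p; lat ⌊0.2268/0.0416667⌋ = 5 → f.

EK92pf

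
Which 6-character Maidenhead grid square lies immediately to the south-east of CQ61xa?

Longitude subsquare x = 23; +1 → 24, wraps to 0 = a, carry into square.
Longitude square 6; +1 → 7.
Latitude subsquare a = 0; −1 → -1, wraps to 23 = x, carry into square.
Latitude square 1; −1 → 0.

CQ70ax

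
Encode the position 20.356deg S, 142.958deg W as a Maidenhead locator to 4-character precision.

Shift to the Maidenhead origin (180°W, 90°S): lon 37.04, lat 69.64.
Field: lon ⌊37.04/20⌋ = 1 → B; lat ⌊69.64/10⌋ = 6 → G.
Square: lon ⌊17.04/2⌋ = 8; lat ⌊9.64/1⌋ = 9.

BG89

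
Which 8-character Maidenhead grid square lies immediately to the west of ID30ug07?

ID30tg97

Longitude extended square 0; −1 → -1, wraps to 9, carry into subsquare.
Longitude subsquare u = 20; −1 → 19 = t.
The latitude characters are unchanged.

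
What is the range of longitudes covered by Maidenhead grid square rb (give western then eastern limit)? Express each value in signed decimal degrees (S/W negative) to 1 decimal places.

160.0, 180.0

Field R=17, B=1: +17·20° lon, +1·10° lat → SW at lon 160°, lat -80°.
Cell spans 20° lon × 10° lat.
west 160.0, east 180.0.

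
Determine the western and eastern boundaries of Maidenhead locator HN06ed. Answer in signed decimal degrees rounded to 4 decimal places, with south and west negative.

Field H=7, N=13: +7·20° lon, +13·10° lat → SW at lon -40°, lat 40°.
Square 0, 6: +0·2° lon, +6·1° lat → SW at lon -40°, lat 46°.
Subsquare e=4, d=3: +4·0.0833333° lon, +3·0.0416667° lat → SW at lon -39.6667°, lat 46.125°.
Cell spans 0.0833333° lon × 0.0416667° lat.
west -39.6667, east -39.5833.

-39.6667, -39.5833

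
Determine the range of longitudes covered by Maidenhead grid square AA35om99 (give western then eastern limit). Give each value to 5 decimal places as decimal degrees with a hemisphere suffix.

172.75833° W, 172.75000° W

Field A=0, A=0: +0·20° lon, +0·10° lat → SW at lon -180°, lat -90°.
Square 3, 5: +3·2° lon, +5·1° lat → SW at lon -174°, lat -85°.
Subsquare o=14, m=12: +14·0.0833333° lon, +12·0.0416667° lat → SW at lon -172.833°, lat -84.5°.
Extended square 9, 9: +9·0.00833333° lon, +9·0.00416667° lat → SW at lon -172.758°, lat -84.4625°.
Cell spans 0.00833333° lon × 0.00416667° lat.
west 172.75833° W, east 172.75000° W.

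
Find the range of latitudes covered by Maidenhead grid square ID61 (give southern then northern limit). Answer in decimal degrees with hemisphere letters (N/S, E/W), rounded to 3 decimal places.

Field I=8, D=3: +8·20° lon, +3·10° lat → SW at lon -20°, lat -60°.
Square 6, 1: +6·2° lon, +1·1° lat → SW at lon -8°, lat -59°.
Cell spans 2° lon × 1° lat.
south 59.000° S, north 58.000° S.

59.000° S, 58.000° S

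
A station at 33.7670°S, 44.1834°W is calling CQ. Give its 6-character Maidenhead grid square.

Offset from 180°W / 90°S: lon 135.8166°, lat 56.2330°.
Field: 135.8166/20 → 6 → G, 56.2330/10 → 5 → F; chars GF.
Square: 15.8166/2 → 7, 6.2330/1 → 6; chars 76.
Subsquare: 1.8166/0.0833333 → 21 → v, 0.2330/0.0416667 → 5 → f; chars vf.

GF76vf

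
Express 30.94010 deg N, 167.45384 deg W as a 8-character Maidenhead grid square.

Offset from 180°W / 90°S: lon 12.54616°, lat 120.94010°.
Field (20°×10°, letters A–R): 12.54616/20 → 0 → A, 120.94010/10 → 12 → M; chars AM.
Square (2°×1°, digits 0–9): 12.54616/2 → 6, 0.94010/1 → 0; chars 60.
Subsquare (5′×2.5′, letters a–x): 0.54616/0.0833333 → 6 → g, 0.94010/0.0416667 → 22 → w; chars gw.
Extended square (30″×15″, digits 0–9): 0.04616/0.00833333 → 5, 0.02343/0.00416667 → 5; chars 55.

AM60gw55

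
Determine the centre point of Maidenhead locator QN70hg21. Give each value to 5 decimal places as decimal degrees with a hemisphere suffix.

40.25625° N, 154.60417° E

Field Q=16, N=13: +16·20° lon, +13·10° lat → SW at lon 140°, lat 40°.
Square 7, 0: +7·2° lon, +0·1° lat → SW at lon 154°, lat 40°.
Subsquare h=7, g=6: +7·0.0833333° lon, +6·0.0416667° lat → SW at lon 154.583°, lat 40.25°.
Extended square 2, 1: +2·0.00833333° lon, +1·0.00416667° lat → SW at lon 154.6°, lat 40.2542°.
Cell spans 0.00833333° lon × 0.00416667° lat. Centre is SW corner plus half of each.
latitude 40.25625° N, longitude 154.60417° E.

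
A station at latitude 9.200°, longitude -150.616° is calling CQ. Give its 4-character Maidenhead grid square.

Shift to the Maidenhead origin (180°W, 90°S): lon 29.38, lat 99.20.
Field: lon ⌊29.38/20⌋ = 1 → B; lat ⌊99.20/10⌋ = 9 → J.
Square: lon ⌊9.38/2⌋ = 4; lat ⌊9.20/1⌋ = 9.

BJ49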